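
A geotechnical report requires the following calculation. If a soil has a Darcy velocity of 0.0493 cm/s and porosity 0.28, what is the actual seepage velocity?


Using v_s = v_d / n
v_s = 0.0493 / 0.28
v_s = 0.17607 cm/s


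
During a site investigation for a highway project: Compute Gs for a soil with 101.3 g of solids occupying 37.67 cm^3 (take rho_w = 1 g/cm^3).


Result: 2.689

Derivation:
Using Gs = m_s / (V_s * rho_w)
Since rho_w = 1 g/cm^3:
Gs = 101.3 / 37.67
Gs = 2.689


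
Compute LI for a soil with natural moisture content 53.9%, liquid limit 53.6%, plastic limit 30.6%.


First compute the plasticity index:
PI = LL - PL = 53.6 - 30.6 = 23.0
Then compute the liquidity index:
LI = (w - PL) / PI
LI = (53.9 - 30.6) / 23.0
LI = 1.013


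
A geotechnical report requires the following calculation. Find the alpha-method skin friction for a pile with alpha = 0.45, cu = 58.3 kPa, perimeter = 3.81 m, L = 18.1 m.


Result: 1809.19 kN

Derivation:
Using Qs = alpha * cu * perimeter * L
Qs = 0.45 * 58.3 * 3.81 * 18.1
Qs = 1809.19 kN


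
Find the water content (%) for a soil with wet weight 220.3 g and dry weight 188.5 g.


Result: 16.87 %

Derivation:
Using w = (m_wet - m_dry) / m_dry * 100
m_wet - m_dry = 220.3 - 188.5 = 31.8 g
w = 31.8 / 188.5 * 100
w = 16.87 %


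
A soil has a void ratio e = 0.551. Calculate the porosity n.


Using the relation n = e / (1 + e)
n = 0.551 / (1 + 0.551)
n = 0.551 / 1.551
n = 0.3553


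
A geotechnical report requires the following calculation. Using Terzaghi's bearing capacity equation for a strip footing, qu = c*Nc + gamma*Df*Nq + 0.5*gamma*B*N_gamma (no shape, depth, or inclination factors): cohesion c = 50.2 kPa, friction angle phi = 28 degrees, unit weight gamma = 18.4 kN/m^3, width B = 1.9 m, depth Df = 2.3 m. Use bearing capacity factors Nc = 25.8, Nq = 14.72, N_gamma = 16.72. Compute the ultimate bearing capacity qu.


Compute qu = c*Nc + gamma*Df*Nq + 0.5*gamma*B*N_gamma
Term 1: 50.2 * 25.8 = 1295.16
Term 2: 18.4 * 2.3 * 14.72 = 622.9504
Term 3: 0.5 * 18.4 * 1.9 * 16.72 = 292.2656
qu = 1295.16 + 622.9504 + 292.2656
qu = 2210.38 kPa


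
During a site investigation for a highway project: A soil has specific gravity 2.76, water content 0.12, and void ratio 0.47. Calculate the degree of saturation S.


Using S = Gs * w / e
S = 2.76 * 0.12 / 0.47
S = 0.7047


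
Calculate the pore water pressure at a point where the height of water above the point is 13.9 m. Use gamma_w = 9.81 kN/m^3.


Using u = gamma_w * h_w
u = 9.81 * 13.9
u = 136.36 kPa


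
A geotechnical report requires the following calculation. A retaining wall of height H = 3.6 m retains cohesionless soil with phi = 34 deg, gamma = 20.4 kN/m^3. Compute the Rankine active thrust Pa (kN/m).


Compute active earth pressure coefficient:
Ka = tan^2(45 - phi/2) = tan^2(28.0) = 0.282715
Compute active force:
Pa = 0.5 * Ka * gamma * H^2
Pa = 0.5 * 0.282715 * 20.4 * 3.6^2
Pa = 37.37 kN/m


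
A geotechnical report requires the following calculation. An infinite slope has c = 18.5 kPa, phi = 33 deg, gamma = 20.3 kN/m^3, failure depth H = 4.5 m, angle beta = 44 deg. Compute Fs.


Result: 1.078

Derivation:
Using Fs = c / (gamma*H*sin(beta)*cos(beta)) + tan(phi)/tan(beta)
Cohesion contribution = 18.5 / (20.3*4.5*sin(44)*cos(44))
Cohesion contribution = 0.405282
Friction contribution = tan(33)/tan(44) = 0.672481
Fs = 0.405282 + 0.672481
Fs = 1.078


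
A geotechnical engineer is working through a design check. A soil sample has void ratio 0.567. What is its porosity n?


Result: 0.3618

Derivation:
Using the relation n = e / (1 + e)
n = 0.567 / (1 + 0.567)
n = 0.567 / 1.567
n = 0.3618


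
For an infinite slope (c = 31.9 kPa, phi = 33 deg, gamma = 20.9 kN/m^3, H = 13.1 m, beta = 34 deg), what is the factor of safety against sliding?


Using Fs = c / (gamma*H*sin(beta)*cos(beta)) + tan(phi)/tan(beta)
Cohesion contribution = 31.9 / (20.9*13.1*sin(34)*cos(34))
Cohesion contribution = 0.251326
Friction contribution = tan(33)/tan(34) = 0.962786
Fs = 0.251326 + 0.962786
Fs = 1.214


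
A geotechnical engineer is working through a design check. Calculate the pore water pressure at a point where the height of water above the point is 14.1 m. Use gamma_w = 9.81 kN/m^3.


Using u = gamma_w * h_w
u = 9.81 * 14.1
u = 138.32 kPa


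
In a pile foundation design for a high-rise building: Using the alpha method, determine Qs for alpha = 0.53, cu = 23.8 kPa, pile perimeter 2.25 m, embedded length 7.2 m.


Using Qs = alpha * cu * perimeter * L
Qs = 0.53 * 23.8 * 2.25 * 7.2
Qs = 204.35 kN


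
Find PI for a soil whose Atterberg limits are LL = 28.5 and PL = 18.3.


Using PI = LL - PL
PI = 28.5 - 18.3
PI = 10.2


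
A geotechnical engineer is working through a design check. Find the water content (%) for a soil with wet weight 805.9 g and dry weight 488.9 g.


Using w = (m_wet - m_dry) / m_dry * 100
m_wet - m_dry = 805.9 - 488.9 = 317.0 g
w = 317.0 / 488.9 * 100
w = 64.84 %


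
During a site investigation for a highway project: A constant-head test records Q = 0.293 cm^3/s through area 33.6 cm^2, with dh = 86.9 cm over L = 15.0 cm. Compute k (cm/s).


Compute hydraulic gradient:
i = dh / L = 86.9 / 15.0 = 5.79333
Then apply Darcy's law:
k = Q / (A * i)
k = 0.293 / (33.6 * 5.79333)
k = 0.293 / 194.656
k = 0.001505 cm/s


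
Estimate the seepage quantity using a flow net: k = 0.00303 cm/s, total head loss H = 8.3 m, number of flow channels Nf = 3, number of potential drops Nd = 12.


Convert k to m/s for unit consistency with H:
k = 0.00303 cm/s = 0.00303 / 100 m/s = 3.03e-05 m/s
Using q = k * H * Nf / Nd
Nf / Nd = 3 / 12 = 0.25
q = 3.03e-05 * 8.3 * 0.25
q = 6.287e-05 m^3/s per m


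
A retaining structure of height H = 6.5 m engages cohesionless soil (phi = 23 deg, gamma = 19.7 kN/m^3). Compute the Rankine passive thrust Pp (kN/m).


Compute passive earth pressure coefficient:
Kp = tan^2(45 + phi/2) = tan^2(56.5) = 2.282623
Compute passive force:
Pp = 0.5 * Kp * gamma * H^2
Pp = 0.5 * 2.282623 * 19.7 * 6.5^2
Pp = 949.94 kN/m


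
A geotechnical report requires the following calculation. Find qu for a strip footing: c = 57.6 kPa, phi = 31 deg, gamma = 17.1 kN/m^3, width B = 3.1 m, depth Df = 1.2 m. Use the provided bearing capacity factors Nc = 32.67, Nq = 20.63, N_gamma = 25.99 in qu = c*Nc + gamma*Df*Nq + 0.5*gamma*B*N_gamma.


Result: 2993.98 kPa

Derivation:
Compute qu = c*Nc + gamma*Df*Nq + 0.5*gamma*B*N_gamma
Term 1: 57.6 * 32.67 = 1881.792
Term 2: 17.1 * 1.2 * 20.63 = 423.3276
Term 3: 0.5 * 17.1 * 3.1 * 25.99 = 688.86495
qu = 1881.792 + 423.3276 + 688.86495
qu = 2993.98 kPa


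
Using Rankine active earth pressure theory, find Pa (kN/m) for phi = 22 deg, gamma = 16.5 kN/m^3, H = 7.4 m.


Result: 205.54 kN/m

Derivation:
Compute active earth pressure coefficient:
Ka = tan^2(45 - phi/2) = tan^2(34.0) = 0.454962
Compute active force:
Pa = 0.5 * Ka * gamma * H^2
Pa = 0.5 * 0.454962 * 16.5 * 7.4^2
Pa = 205.54 kN/m


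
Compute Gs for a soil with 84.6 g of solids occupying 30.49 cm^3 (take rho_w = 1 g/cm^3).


Using Gs = m_s / (V_s * rho_w)
Since rho_w = 1 g/cm^3:
Gs = 84.6 / 30.49
Gs = 2.775


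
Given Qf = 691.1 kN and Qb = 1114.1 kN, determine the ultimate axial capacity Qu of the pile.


Result: 1805.2 kN

Derivation:
Using Qu = Qf + Qb
Qu = 691.1 + 1114.1
Qu = 1805.2 kN


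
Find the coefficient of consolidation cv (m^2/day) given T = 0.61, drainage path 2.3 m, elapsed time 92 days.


Using cv = T * H_dr^2 / t
H_dr^2 = 2.3^2 = 5.29
cv = 0.61 * 5.29 / 92
cv = 0.03508 m^2/day


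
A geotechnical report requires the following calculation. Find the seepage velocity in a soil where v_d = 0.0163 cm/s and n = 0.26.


Using v_s = v_d / n
v_s = 0.0163 / 0.26
v_s = 0.06269 cm/s


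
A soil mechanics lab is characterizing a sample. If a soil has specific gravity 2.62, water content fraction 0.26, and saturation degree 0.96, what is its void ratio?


Using the relation e = Gs * w / S
e = 2.62 * 0.26 / 0.96
e = 0.7096


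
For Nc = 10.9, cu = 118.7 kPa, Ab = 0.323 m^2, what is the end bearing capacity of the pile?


Using Qb = Nc * cu * Ab
Qb = 10.9 * 118.7 * 0.323
Qb = 417.91 kN


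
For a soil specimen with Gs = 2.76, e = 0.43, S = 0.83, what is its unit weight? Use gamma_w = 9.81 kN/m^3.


Result: 21.382 kN/m^3

Derivation:
Using gamma = gamma_w * (Gs + S*e) / (1 + e)
Numerator: Gs + S*e = 2.76 + 0.83*0.43 = 3.1169
Denominator: 1 + e = 1 + 0.43 = 1.43
gamma = 9.81 * 3.1169 / 1.43
gamma = 21.382 kN/m^3


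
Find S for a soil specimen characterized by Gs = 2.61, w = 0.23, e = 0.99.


Using S = Gs * w / e
S = 2.61 * 0.23 / 0.99
S = 0.6064


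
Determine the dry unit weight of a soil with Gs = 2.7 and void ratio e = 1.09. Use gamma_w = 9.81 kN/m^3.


Using gamma_d = Gs * gamma_w / (1 + e)
gamma_d = 2.7 * 9.81 / (1 + 1.09)
gamma_d = 2.7 * 9.81 / 2.09
gamma_d = 12.673 kN/m^3


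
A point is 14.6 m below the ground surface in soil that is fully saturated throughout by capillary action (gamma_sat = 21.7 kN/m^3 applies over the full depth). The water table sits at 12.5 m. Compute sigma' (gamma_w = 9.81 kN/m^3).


Total stress = gamma_sat * depth
sigma = 21.7 * 14.6 = 316.82 kPa
Pore water pressure u = gamma_w * (depth - d_wt)
u = 9.81 * (14.6 - 12.5) = 20.601 kPa
Effective stress = sigma - u
sigma' = 316.82 - 20.601 = 296.22 kPa


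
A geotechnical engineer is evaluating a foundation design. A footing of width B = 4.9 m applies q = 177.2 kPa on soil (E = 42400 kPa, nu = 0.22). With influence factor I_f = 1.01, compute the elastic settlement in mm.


Result: 19.682 mm

Derivation:
Using Se = q * B * (1 - nu^2) * I_f / E
1 - nu^2 = 1 - 0.22^2 = 0.9516
Se = 177.2 * 4.9 * 0.9516 * 1.01 / 42400
Se = 0.019682 m
Convert to mm: Se = 0.019682 * 1000 = 19.682 mm


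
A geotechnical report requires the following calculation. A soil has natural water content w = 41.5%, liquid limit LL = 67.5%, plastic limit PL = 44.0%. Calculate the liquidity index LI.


First compute the plasticity index:
PI = LL - PL = 67.5 - 44.0 = 23.5
Then compute the liquidity index:
LI = (w - PL) / PI
LI = (41.5 - 44.0) / 23.5
LI = -0.106


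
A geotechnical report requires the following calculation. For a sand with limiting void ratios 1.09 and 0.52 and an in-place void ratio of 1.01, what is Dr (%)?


Using Dr = (e_max - e) / (e_max - e_min) * 100
e_max - e = 1.09 - 1.01 = 0.08
e_max - e_min = 1.09 - 0.52 = 0.57
Dr = 0.08 / 0.57 * 100
Dr = 14.04 %


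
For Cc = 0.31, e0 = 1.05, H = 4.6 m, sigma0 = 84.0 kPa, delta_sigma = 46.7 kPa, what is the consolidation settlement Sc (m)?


Result: 0.1336 m

Derivation:
Using Sc = Cc * H / (1 + e0) * log10((sigma0 + delta_sigma) / sigma0)
Stress ratio = (84.0 + 46.7) / 84.0 = 1.55595
log10(1.55595) = 0.191996
Cc * H / (1 + e0) = 0.31 * 4.6 / (1 + 1.05) = 0.69561
Sc = 0.69561 * 0.191996
Sc = 0.1336 m


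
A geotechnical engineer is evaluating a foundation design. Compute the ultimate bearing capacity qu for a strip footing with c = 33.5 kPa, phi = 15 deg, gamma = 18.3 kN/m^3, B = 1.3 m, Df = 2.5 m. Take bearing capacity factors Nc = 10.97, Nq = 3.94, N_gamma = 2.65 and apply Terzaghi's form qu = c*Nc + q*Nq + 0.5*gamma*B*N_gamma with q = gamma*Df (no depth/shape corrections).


Compute qu = c*Nc + gamma*Df*Nq + 0.5*gamma*B*N_gamma
Term 1: 33.5 * 10.97 = 367.495
Term 2: 18.3 * 2.5 * 3.94 = 180.255
Term 3: 0.5 * 18.3 * 1.3 * 2.65 = 31.52175
qu = 367.495 + 180.255 + 31.52175
qu = 579.27 kPa


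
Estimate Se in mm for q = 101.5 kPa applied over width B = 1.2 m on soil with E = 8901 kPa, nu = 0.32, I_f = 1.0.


Using Se = q * B * (1 - nu^2) * I_f / E
1 - nu^2 = 1 - 0.32^2 = 0.8976
Se = 101.5 * 1.2 * 0.8976 * 1.0 / 8901
Se = 0.012283 m
Convert to mm: Se = 0.012283 * 1000 = 12.283 mm


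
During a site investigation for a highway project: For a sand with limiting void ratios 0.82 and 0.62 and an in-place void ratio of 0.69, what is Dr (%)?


Using Dr = (e_max - e) / (e_max - e_min) * 100
e_max - e = 0.82 - 0.69 = 0.13
e_max - e_min = 0.82 - 0.62 = 0.2
Dr = 0.13 / 0.2 * 100
Dr = 65.0 %


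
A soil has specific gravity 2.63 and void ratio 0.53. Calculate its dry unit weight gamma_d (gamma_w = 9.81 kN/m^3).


Using gamma_d = Gs * gamma_w / (1 + e)
gamma_d = 2.63 * 9.81 / (1 + 0.53)
gamma_d = 2.63 * 9.81 / 1.53
gamma_d = 16.863 kN/m^3


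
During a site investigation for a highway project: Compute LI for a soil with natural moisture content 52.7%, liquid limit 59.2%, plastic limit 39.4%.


First compute the plasticity index:
PI = LL - PL = 59.2 - 39.4 = 19.8
Then compute the liquidity index:
LI = (w - PL) / PI
LI = (52.7 - 39.4) / 19.8
LI = 0.672


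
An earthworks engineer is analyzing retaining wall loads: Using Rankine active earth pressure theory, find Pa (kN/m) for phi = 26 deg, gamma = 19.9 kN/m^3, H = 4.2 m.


Result: 68.53 kN/m

Derivation:
Compute active earth pressure coefficient:
Ka = tan^2(45 - phi/2) = tan^2(32.0) = 0.390462
Compute active force:
Pa = 0.5 * Ka * gamma * H^2
Pa = 0.5 * 0.390462 * 19.9 * 4.2^2
Pa = 68.53 kN/m


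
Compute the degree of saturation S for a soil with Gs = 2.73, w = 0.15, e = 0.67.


Using S = Gs * w / e
S = 2.73 * 0.15 / 0.67
S = 0.6112


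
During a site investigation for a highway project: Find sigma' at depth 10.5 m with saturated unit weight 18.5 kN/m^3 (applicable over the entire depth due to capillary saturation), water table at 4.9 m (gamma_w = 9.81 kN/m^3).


Total stress = gamma_sat * depth
sigma = 18.5 * 10.5 = 194.25 kPa
Pore water pressure u = gamma_w * (depth - d_wt)
u = 9.81 * (10.5 - 4.9) = 54.936 kPa
Effective stress = sigma - u
sigma' = 194.25 - 54.936 = 139.31 kPa


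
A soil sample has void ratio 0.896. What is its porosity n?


Result: 0.4726

Derivation:
Using the relation n = e / (1 + e)
n = 0.896 / (1 + 0.896)
n = 0.896 / 1.896
n = 0.4726


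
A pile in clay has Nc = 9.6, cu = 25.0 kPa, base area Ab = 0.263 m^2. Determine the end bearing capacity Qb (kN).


Using Qb = Nc * cu * Ab
Qb = 9.6 * 25.0 * 0.263
Qb = 63.12 kN


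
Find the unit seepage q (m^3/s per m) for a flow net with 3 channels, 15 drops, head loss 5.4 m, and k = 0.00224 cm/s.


Convert k to m/s for unit consistency with H:
k = 0.00224 cm/s = 0.00224 / 100 m/s = 2.24e-05 m/s
Using q = k * H * Nf / Nd
Nf / Nd = 3 / 15 = 0.2
q = 2.24e-05 * 5.4 * 0.2
q = 2.419e-05 m^3/s per m


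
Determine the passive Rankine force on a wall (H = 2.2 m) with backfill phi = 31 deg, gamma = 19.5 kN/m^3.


Compute passive earth pressure coefficient:
Kp = tan^2(45 + phi/2) = tan^2(60.5) = 3.124035
Compute passive force:
Pp = 0.5 * Kp * gamma * H^2
Pp = 0.5 * 3.124035 * 19.5 * 2.2^2
Pp = 147.42 kN/m


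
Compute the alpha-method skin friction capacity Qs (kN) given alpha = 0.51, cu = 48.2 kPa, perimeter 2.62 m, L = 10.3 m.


Using Qs = alpha * cu * perimeter * L
Qs = 0.51 * 48.2 * 2.62 * 10.3
Qs = 663.37 kN


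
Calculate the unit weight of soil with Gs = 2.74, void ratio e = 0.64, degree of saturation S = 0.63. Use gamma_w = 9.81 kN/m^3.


Using gamma = gamma_w * (Gs + S*e) / (1 + e)
Numerator: Gs + S*e = 2.74 + 0.63*0.64 = 3.1432
Denominator: 1 + e = 1 + 0.64 = 1.64
gamma = 9.81 * 3.1432 / 1.64
gamma = 18.802 kN/m^3


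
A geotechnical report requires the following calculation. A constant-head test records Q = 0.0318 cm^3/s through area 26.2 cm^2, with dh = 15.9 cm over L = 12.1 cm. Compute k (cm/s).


Compute hydraulic gradient:
i = dh / L = 15.9 / 12.1 = 1.31405
Then apply Darcy's law:
k = Q / (A * i)
k = 0.0318 / (26.2 * 1.31405)
k = 0.0318 / 34.4281
k = 0.000924 cm/s


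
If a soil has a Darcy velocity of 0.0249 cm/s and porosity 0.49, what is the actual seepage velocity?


Result: 0.05082 cm/s

Derivation:
Using v_s = v_d / n
v_s = 0.0249 / 0.49
v_s = 0.05082 cm/s


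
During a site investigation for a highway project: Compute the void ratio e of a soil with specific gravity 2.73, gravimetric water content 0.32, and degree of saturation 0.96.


Using the relation e = Gs * w / S
e = 2.73 * 0.32 / 0.96
e = 0.91


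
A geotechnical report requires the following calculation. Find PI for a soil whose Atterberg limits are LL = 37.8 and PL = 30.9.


Result: 6.9

Derivation:
Using PI = LL - PL
PI = 37.8 - 30.9
PI = 6.9


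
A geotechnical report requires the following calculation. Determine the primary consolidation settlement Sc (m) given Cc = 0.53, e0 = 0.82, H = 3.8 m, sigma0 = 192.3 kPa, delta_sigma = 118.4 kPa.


Result: 0.2306 m

Derivation:
Using Sc = Cc * H / (1 + e0) * log10((sigma0 + delta_sigma) / sigma0)
Stress ratio = (192.3 + 118.4) / 192.3 = 1.6157
log10(1.6157) = 0.208362
Cc * H / (1 + e0) = 0.53 * 3.8 / (1 + 0.82) = 1.10659
Sc = 1.10659 * 0.208362
Sc = 0.2306 m


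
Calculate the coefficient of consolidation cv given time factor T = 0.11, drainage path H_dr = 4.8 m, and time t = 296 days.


Result: 0.00856 m^2/day

Derivation:
Using cv = T * H_dr^2 / t
H_dr^2 = 4.8^2 = 23.04
cv = 0.11 * 23.04 / 296
cv = 0.00856 m^2/day


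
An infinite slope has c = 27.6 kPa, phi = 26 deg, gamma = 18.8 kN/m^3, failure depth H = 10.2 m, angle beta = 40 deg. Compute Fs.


Using Fs = c / (gamma*H*sin(beta)*cos(beta)) + tan(phi)/tan(beta)
Cohesion contribution = 27.6 / (18.8*10.2*sin(40)*cos(40))
Cohesion contribution = 0.292301
Friction contribution = tan(26)/tan(40) = 0.581257
Fs = 0.292301 + 0.581257
Fs = 0.874


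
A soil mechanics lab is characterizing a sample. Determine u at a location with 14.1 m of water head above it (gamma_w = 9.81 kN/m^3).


Result: 138.32 kPa

Derivation:
Using u = gamma_w * h_w
u = 9.81 * 14.1
u = 138.32 kPa


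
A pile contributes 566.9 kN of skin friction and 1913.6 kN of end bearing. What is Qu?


Result: 2480.5 kN

Derivation:
Using Qu = Qf + Qb
Qu = 566.9 + 1913.6
Qu = 2480.5 kN


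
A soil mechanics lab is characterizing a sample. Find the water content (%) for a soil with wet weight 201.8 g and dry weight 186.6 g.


Using w = (m_wet - m_dry) / m_dry * 100
m_wet - m_dry = 201.8 - 186.6 = 15.2 g
w = 15.2 / 186.6 * 100
w = 8.15 %


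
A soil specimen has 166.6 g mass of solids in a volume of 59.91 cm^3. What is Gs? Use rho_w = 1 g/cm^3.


Result: 2.781

Derivation:
Using Gs = m_s / (V_s * rho_w)
Since rho_w = 1 g/cm^3:
Gs = 166.6 / 59.91
Gs = 2.781


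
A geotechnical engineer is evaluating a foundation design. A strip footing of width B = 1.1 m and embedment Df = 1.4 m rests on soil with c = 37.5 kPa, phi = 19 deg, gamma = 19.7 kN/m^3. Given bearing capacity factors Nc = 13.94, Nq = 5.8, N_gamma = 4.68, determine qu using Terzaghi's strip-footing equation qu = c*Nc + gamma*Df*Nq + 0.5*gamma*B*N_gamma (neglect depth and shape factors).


Compute qu = c*Nc + gamma*Df*Nq + 0.5*gamma*B*N_gamma
Term 1: 37.5 * 13.94 = 522.75
Term 2: 19.7 * 1.4 * 5.8 = 159.964
Term 3: 0.5 * 19.7 * 1.1 * 4.68 = 50.7078
qu = 522.75 + 159.964 + 50.7078
qu = 733.42 kPa


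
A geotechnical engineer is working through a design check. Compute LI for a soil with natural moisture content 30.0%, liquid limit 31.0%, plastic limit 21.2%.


First compute the plasticity index:
PI = LL - PL = 31.0 - 21.2 = 9.8
Then compute the liquidity index:
LI = (w - PL) / PI
LI = (30.0 - 21.2) / 9.8
LI = 0.898


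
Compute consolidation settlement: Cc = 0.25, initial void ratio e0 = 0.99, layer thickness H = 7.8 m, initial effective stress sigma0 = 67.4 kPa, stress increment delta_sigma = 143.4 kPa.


Result: 0.4853 m

Derivation:
Using Sc = Cc * H / (1 + e0) * log10((sigma0 + delta_sigma) / sigma0)
Stress ratio = (67.4 + 143.4) / 67.4 = 3.1276
log10(3.1276) = 0.495211
Cc * H / (1 + e0) = 0.25 * 7.8 / (1 + 0.99) = 0.979899
Sc = 0.979899 * 0.495211
Sc = 0.4853 m


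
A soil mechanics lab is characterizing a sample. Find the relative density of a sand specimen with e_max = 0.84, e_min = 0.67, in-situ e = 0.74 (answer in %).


Using Dr = (e_max - e) / (e_max - e_min) * 100
e_max - e = 0.84 - 0.74 = 0.1
e_max - e_min = 0.84 - 0.67 = 0.17
Dr = 0.1 / 0.17 * 100
Dr = 58.82 %


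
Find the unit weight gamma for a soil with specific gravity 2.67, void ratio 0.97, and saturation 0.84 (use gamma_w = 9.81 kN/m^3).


Result: 17.353 kN/m^3

Derivation:
Using gamma = gamma_w * (Gs + S*e) / (1 + e)
Numerator: Gs + S*e = 2.67 + 0.84*0.97 = 3.4848
Denominator: 1 + e = 1 + 0.97 = 1.97
gamma = 9.81 * 3.4848 / 1.97
gamma = 17.353 kN/m^3


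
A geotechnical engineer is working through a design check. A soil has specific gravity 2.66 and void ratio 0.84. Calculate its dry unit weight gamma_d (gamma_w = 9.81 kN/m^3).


Using gamma_d = Gs * gamma_w / (1 + e)
gamma_d = 2.66 * 9.81 / (1 + 0.84)
gamma_d = 2.66 * 9.81 / 1.84
gamma_d = 14.182 kN/m^3


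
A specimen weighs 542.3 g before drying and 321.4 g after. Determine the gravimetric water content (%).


Using w = (m_wet - m_dry) / m_dry * 100
m_wet - m_dry = 542.3 - 321.4 = 220.9 g
w = 220.9 / 321.4 * 100
w = 68.73 %


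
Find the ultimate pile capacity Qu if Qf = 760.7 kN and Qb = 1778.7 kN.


Using Qu = Qf + Qb
Qu = 760.7 + 1778.7
Qu = 2539.4 kN


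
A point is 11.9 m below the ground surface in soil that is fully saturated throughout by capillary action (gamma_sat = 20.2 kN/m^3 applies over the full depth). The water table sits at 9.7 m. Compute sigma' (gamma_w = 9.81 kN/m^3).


Total stress = gamma_sat * depth
sigma = 20.2 * 11.9 = 240.38 kPa
Pore water pressure u = gamma_w * (depth - d_wt)
u = 9.81 * (11.9 - 9.7) = 21.582 kPa
Effective stress = sigma - u
sigma' = 240.38 - 21.582 = 218.8 kPa


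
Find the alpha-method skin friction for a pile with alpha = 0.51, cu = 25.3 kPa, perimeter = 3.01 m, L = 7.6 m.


Result: 295.17 kN

Derivation:
Using Qs = alpha * cu * perimeter * L
Qs = 0.51 * 25.3 * 3.01 * 7.6
Qs = 295.17 kN


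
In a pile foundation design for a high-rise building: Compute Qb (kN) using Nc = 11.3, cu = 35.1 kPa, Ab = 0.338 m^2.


Using Qb = Nc * cu * Ab
Qb = 11.3 * 35.1 * 0.338
Qb = 134.06 kN


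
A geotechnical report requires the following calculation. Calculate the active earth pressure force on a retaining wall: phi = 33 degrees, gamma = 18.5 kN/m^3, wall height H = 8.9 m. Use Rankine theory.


Result: 216.0 kN/m

Derivation:
Compute active earth pressure coefficient:
Ka = tan^2(45 - phi/2) = tan^2(28.5) = 0.294801
Compute active force:
Pa = 0.5 * Ka * gamma * H^2
Pa = 0.5 * 0.294801 * 18.5 * 8.9^2
Pa = 216.0 kN/m


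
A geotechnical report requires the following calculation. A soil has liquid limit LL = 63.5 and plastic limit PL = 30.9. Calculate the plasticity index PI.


Result: 32.6

Derivation:
Using PI = LL - PL
PI = 63.5 - 30.9
PI = 32.6


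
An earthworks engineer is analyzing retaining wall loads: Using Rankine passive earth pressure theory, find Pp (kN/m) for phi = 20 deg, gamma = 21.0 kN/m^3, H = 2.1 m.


Compute passive earth pressure coefficient:
Kp = tan^2(45 + phi/2) = tan^2(55.0) = 2.039607
Compute passive force:
Pp = 0.5 * Kp * gamma * H^2
Pp = 0.5 * 2.039607 * 21.0 * 2.1^2
Pp = 94.44 kN/m


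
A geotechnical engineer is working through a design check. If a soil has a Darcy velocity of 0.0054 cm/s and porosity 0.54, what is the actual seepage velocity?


Using v_s = v_d / n
v_s = 0.0054 / 0.54
v_s = 0.01 cm/s


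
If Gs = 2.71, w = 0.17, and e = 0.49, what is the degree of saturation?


Result: 0.9402

Derivation:
Using S = Gs * w / e
S = 2.71 * 0.17 / 0.49
S = 0.9402


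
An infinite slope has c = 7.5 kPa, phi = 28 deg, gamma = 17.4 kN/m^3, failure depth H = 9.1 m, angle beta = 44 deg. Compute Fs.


Using Fs = c / (gamma*H*sin(beta)*cos(beta)) + tan(phi)/tan(beta)
Cohesion contribution = 7.5 / (17.4*9.1*sin(44)*cos(44))
Cohesion contribution = 0.0947906
Friction contribution = tan(28)/tan(44) = 0.550601
Fs = 0.0947906 + 0.550601
Fs = 0.645


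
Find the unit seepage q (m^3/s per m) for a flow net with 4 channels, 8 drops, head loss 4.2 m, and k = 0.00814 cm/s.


Convert k to m/s for unit consistency with H:
k = 0.00814 cm/s = 0.00814 / 100 m/s = 8.14e-05 m/s
Using q = k * H * Nf / Nd
Nf / Nd = 4 / 8 = 0.5
q = 8.14e-05 * 4.2 * 0.5
q = 0.0001709 m^3/s per m


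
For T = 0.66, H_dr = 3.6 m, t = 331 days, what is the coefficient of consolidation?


Result: 0.02584 m^2/day

Derivation:
Using cv = T * H_dr^2 / t
H_dr^2 = 3.6^2 = 12.96
cv = 0.66 * 12.96 / 331
cv = 0.02584 m^2/day


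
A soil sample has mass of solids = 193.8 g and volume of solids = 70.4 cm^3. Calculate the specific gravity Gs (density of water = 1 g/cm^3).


Result: 2.753

Derivation:
Using Gs = m_s / (V_s * rho_w)
Since rho_w = 1 g/cm^3:
Gs = 193.8 / 70.4
Gs = 2.753


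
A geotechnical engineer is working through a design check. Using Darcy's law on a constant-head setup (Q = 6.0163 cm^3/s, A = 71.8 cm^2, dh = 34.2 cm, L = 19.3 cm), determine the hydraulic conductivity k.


Compute hydraulic gradient:
i = dh / L = 34.2 / 19.3 = 1.77202
Then apply Darcy's law:
k = Q / (A * i)
k = 6.0163 / (71.8 * 1.77202)
k = 6.0163 / 127.231
k = 0.047286 cm/s


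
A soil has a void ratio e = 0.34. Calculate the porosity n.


Using the relation n = e / (1 + e)
n = 0.34 / (1 + 0.34)
n = 0.34 / 1.34
n = 0.2537


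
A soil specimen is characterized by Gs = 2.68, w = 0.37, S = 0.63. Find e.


Result: 1.574

Derivation:
Using the relation e = Gs * w / S
e = 2.68 * 0.37 / 0.63
e = 1.574


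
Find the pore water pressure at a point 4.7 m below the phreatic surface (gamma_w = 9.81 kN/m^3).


Using u = gamma_w * h_w
u = 9.81 * 4.7
u = 46.11 kPa


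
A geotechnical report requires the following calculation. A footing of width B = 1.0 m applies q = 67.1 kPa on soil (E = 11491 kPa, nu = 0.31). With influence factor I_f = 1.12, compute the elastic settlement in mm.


Using Se = q * B * (1 - nu^2) * I_f / E
1 - nu^2 = 1 - 0.31^2 = 0.9039
Se = 67.1 * 1.0 * 0.9039 * 1.12 / 11491
Se = 0.005912 m
Convert to mm: Se = 0.005912 * 1000 = 5.912 mm


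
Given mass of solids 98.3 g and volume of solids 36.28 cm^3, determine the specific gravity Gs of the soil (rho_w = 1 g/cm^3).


Result: 2.709

Derivation:
Using Gs = m_s / (V_s * rho_w)
Since rho_w = 1 g/cm^3:
Gs = 98.3 / 36.28
Gs = 2.709


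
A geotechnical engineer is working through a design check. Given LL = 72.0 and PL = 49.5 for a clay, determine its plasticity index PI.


Result: 22.5

Derivation:
Using PI = LL - PL
PI = 72.0 - 49.5
PI = 22.5


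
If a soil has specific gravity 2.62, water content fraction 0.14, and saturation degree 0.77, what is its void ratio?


Using the relation e = Gs * w / S
e = 2.62 * 0.14 / 0.77
e = 0.4764


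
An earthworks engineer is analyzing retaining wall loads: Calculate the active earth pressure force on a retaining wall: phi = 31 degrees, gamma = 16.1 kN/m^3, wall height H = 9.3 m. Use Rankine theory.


Result: 222.87 kN/m

Derivation:
Compute active earth pressure coefficient:
Ka = tan^2(45 - phi/2) = tan^2(29.5) = 0.320099
Compute active force:
Pa = 0.5 * Ka * gamma * H^2
Pa = 0.5 * 0.320099 * 16.1 * 9.3^2
Pa = 222.87 kN/m


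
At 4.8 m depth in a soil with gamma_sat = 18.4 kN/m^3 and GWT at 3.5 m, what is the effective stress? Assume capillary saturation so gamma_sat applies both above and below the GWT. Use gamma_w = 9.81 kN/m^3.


Total stress = gamma_sat * depth
sigma = 18.4 * 4.8 = 88.32 kPa
Pore water pressure u = gamma_w * (depth - d_wt)
u = 9.81 * (4.8 - 3.5) = 12.753 kPa
Effective stress = sigma - u
sigma' = 88.32 - 12.753 = 75.57 kPa


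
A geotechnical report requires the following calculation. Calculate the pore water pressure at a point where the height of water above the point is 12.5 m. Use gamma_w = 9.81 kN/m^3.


Result: 122.62 kPa

Derivation:
Using u = gamma_w * h_w
u = 9.81 * 12.5
u = 122.62 kPa


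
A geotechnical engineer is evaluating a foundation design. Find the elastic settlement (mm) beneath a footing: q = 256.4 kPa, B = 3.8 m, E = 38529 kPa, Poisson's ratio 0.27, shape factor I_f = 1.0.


Result: 23.444 mm

Derivation:
Using Se = q * B * (1 - nu^2) * I_f / E
1 - nu^2 = 1 - 0.27^2 = 0.9271
Se = 256.4 * 3.8 * 0.9271 * 1.0 / 38529
Se = 0.023444 m
Convert to mm: Se = 0.023444 * 1000 = 23.444 mm


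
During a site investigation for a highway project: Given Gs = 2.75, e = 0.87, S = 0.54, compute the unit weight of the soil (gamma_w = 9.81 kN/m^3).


Result: 16.891 kN/m^3

Derivation:
Using gamma = gamma_w * (Gs + S*e) / (1 + e)
Numerator: Gs + S*e = 2.75 + 0.54*0.87 = 3.2198
Denominator: 1 + e = 1 + 0.87 = 1.87
gamma = 9.81 * 3.2198 / 1.87
gamma = 16.891 kN/m^3


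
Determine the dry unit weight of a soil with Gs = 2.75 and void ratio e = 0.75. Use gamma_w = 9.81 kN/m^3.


Result: 15.416 kN/m^3

Derivation:
Using gamma_d = Gs * gamma_w / (1 + e)
gamma_d = 2.75 * 9.81 / (1 + 0.75)
gamma_d = 2.75 * 9.81 / 1.75
gamma_d = 15.416 kN/m^3


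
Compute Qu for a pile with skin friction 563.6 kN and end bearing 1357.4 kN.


Result: 1921.0 kN

Derivation:
Using Qu = Qf + Qb
Qu = 563.6 + 1357.4
Qu = 1921.0 kN


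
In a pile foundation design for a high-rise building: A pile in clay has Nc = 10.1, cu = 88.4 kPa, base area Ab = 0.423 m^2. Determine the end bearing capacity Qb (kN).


Result: 377.67 kN

Derivation:
Using Qb = Nc * cu * Ab
Qb = 10.1 * 88.4 * 0.423
Qb = 377.67 kN


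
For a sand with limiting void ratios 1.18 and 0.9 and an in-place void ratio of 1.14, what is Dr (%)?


Using Dr = (e_max - e) / (e_max - e_min) * 100
e_max - e = 1.18 - 1.14 = 0.04
e_max - e_min = 1.18 - 0.9 = 0.28
Dr = 0.04 / 0.28 * 100
Dr = 14.29 %


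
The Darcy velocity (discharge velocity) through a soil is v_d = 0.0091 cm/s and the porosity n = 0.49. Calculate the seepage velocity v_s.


Result: 0.01857 cm/s

Derivation:
Using v_s = v_d / n
v_s = 0.0091 / 0.49
v_s = 0.01857 cm/s


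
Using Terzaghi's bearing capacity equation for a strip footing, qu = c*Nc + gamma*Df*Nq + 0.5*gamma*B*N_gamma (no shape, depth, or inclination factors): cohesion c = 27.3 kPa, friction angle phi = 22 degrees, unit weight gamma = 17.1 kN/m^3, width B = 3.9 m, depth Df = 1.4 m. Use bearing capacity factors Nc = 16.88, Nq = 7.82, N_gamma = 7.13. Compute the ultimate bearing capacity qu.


Result: 885.78 kPa

Derivation:
Compute qu = c*Nc + gamma*Df*Nq + 0.5*gamma*B*N_gamma
Term 1: 27.3 * 16.88 = 460.824
Term 2: 17.1 * 1.4 * 7.82 = 187.2108
Term 3: 0.5 * 17.1 * 3.9 * 7.13 = 237.74985
qu = 460.824 + 187.2108 + 237.74985
qu = 885.78 kPa


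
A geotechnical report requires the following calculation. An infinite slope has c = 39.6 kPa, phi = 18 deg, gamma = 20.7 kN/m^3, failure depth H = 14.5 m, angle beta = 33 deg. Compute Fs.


Result: 0.789

Derivation:
Using Fs = c / (gamma*H*sin(beta)*cos(beta)) + tan(phi)/tan(beta)
Cohesion contribution = 39.6 / (20.7*14.5*sin(33)*cos(33))
Cohesion contribution = 0.28884
Friction contribution = tan(18)/tan(33) = 0.500332
Fs = 0.28884 + 0.500332
Fs = 0.789


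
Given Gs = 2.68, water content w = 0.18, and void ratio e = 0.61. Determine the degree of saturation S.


Result: 0.7908

Derivation:
Using S = Gs * w / e
S = 2.68 * 0.18 / 0.61
S = 0.7908


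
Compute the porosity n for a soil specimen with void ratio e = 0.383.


Using the relation n = e / (1 + e)
n = 0.383 / (1 + 0.383)
n = 0.383 / 1.383
n = 0.2769


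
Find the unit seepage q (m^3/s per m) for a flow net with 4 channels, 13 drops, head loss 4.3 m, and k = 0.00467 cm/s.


Convert k to m/s for unit consistency with H:
k = 0.00467 cm/s = 0.00467 / 100 m/s = 4.67e-05 m/s
Using q = k * H * Nf / Nd
Nf / Nd = 4 / 13 = 0.3077
q = 4.67e-05 * 4.3 * 0.3077
q = 6.179e-05 m^3/s per m


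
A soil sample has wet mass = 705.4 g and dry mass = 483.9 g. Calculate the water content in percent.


Using w = (m_wet - m_dry) / m_dry * 100
m_wet - m_dry = 705.4 - 483.9 = 221.5 g
w = 221.5 / 483.9 * 100
w = 45.77 %


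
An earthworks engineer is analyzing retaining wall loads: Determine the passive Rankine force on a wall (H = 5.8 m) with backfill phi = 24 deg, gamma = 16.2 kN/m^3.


Result: 646.11 kN/m

Derivation:
Compute passive earth pressure coefficient:
Kp = tan^2(45 + phi/2) = tan^2(57.0) = 2.371184
Compute passive force:
Pp = 0.5 * Kp * gamma * H^2
Pp = 0.5 * 2.371184 * 16.2 * 5.8^2
Pp = 646.11 kN/m


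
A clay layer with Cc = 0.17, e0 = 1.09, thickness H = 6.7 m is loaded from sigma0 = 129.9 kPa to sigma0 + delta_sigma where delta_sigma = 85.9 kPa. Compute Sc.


Using Sc = Cc * H / (1 + e0) * log10((sigma0 + delta_sigma) / sigma0)
Stress ratio = (129.9 + 85.9) / 129.9 = 1.66128
log10(1.66128) = 0.220442
Cc * H / (1 + e0) = 0.17 * 6.7 / (1 + 1.09) = 0.544976
Sc = 0.544976 * 0.220442
Sc = 0.1201 m


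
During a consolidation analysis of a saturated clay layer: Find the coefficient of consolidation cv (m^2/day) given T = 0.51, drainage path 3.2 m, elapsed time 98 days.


Using cv = T * H_dr^2 / t
H_dr^2 = 3.2^2 = 10.24
cv = 0.51 * 10.24 / 98
cv = 0.05329 m^2/day


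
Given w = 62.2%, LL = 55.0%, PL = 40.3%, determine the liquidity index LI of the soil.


First compute the plasticity index:
PI = LL - PL = 55.0 - 40.3 = 14.7
Then compute the liquidity index:
LI = (w - PL) / PI
LI = (62.2 - 40.3) / 14.7
LI = 1.49


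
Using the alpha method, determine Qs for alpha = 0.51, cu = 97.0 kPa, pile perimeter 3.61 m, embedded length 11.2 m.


Result: 2000.17 kN

Derivation:
Using Qs = alpha * cu * perimeter * L
Qs = 0.51 * 97.0 * 3.61 * 11.2
Qs = 2000.17 kN


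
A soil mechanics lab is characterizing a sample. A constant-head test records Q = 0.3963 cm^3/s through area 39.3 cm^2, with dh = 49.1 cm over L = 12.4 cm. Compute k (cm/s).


Compute hydraulic gradient:
i = dh / L = 49.1 / 12.4 = 3.95968
Then apply Darcy's law:
k = Q / (A * i)
k = 0.3963 / (39.3 * 3.95968)
k = 0.3963 / 155.615
k = 0.002547 cm/s


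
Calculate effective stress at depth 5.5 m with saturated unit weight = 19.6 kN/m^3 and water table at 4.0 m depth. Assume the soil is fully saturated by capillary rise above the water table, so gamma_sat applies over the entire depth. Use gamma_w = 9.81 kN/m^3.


Result: 93.09 kPa

Derivation:
Total stress = gamma_sat * depth
sigma = 19.6 * 5.5 = 107.8 kPa
Pore water pressure u = gamma_w * (depth - d_wt)
u = 9.81 * (5.5 - 4.0) = 14.715 kPa
Effective stress = sigma - u
sigma' = 107.8 - 14.715 = 93.09 kPa


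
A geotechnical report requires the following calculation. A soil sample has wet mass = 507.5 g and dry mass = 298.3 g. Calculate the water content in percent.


Result: 70.13 %

Derivation:
Using w = (m_wet - m_dry) / m_dry * 100
m_wet - m_dry = 507.5 - 298.3 = 209.2 g
w = 209.2 / 298.3 * 100
w = 70.13 %


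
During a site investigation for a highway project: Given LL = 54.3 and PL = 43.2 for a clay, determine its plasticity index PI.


Using PI = LL - PL
PI = 54.3 - 43.2
PI = 11.1


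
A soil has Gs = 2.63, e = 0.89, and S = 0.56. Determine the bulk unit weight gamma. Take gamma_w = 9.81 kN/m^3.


Using gamma = gamma_w * (Gs + S*e) / (1 + e)
Numerator: Gs + S*e = 2.63 + 0.56*0.89 = 3.1284
Denominator: 1 + e = 1 + 0.89 = 1.89
gamma = 9.81 * 3.1284 / 1.89
gamma = 16.238 kN/m^3


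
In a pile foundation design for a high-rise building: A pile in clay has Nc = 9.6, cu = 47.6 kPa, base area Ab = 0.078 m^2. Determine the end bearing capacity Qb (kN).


Using Qb = Nc * cu * Ab
Qb = 9.6 * 47.6 * 0.078
Qb = 35.64 kN


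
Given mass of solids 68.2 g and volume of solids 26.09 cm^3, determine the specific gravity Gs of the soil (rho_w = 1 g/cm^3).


Using Gs = m_s / (V_s * rho_w)
Since rho_w = 1 g/cm^3:
Gs = 68.2 / 26.09
Gs = 2.614


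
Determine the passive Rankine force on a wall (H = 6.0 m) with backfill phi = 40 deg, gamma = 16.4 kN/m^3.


Compute passive earth pressure coefficient:
Kp = tan^2(45 + phi/2) = tan^2(65.0) = 4.59891
Compute passive force:
Pp = 0.5 * Kp * gamma * H^2
Pp = 0.5 * 4.59891 * 16.4 * 6.0^2
Pp = 1357.6 kN/m


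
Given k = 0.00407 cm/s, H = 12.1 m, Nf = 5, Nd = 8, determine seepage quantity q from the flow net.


Convert k to m/s for unit consistency with H:
k = 0.00407 cm/s = 0.00407 / 100 m/s = 4.07e-05 m/s
Using q = k * H * Nf / Nd
Nf / Nd = 5 / 8 = 0.625
q = 4.07e-05 * 12.1 * 0.625
q = 0.0003078 m^3/s per m


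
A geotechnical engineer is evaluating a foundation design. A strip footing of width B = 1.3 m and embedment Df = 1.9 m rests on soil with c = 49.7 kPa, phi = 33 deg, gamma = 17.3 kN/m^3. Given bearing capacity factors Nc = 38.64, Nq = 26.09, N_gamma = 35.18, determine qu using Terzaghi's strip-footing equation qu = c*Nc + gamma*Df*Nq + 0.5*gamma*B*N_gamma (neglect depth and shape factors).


Compute qu = c*Nc + gamma*Df*Nq + 0.5*gamma*B*N_gamma
Term 1: 49.7 * 38.64 = 1920.408
Term 2: 17.3 * 1.9 * 26.09 = 857.5783
Term 3: 0.5 * 17.3 * 1.3 * 35.18 = 395.5991
qu = 1920.408 + 857.5783 + 395.5991
qu = 3173.59 kPa


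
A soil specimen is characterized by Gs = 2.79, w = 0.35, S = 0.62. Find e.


Using the relation e = Gs * w / S
e = 2.79 * 0.35 / 0.62
e = 1.575


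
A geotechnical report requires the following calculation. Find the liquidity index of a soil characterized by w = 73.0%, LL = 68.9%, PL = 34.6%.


First compute the plasticity index:
PI = LL - PL = 68.9 - 34.6 = 34.3
Then compute the liquidity index:
LI = (w - PL) / PI
LI = (73.0 - 34.6) / 34.3
LI = 1.12


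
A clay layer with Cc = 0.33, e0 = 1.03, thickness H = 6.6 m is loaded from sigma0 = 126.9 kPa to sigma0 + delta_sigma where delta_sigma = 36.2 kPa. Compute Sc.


Result: 0.1169 m

Derivation:
Using Sc = Cc * H / (1 + e0) * log10((sigma0 + delta_sigma) / sigma0)
Stress ratio = (126.9 + 36.2) / 126.9 = 1.28526
log10(1.28526) = 0.108992
Cc * H / (1 + e0) = 0.33 * 6.6 / (1 + 1.03) = 1.07291
Sc = 1.07291 * 0.108992
Sc = 0.1169 m


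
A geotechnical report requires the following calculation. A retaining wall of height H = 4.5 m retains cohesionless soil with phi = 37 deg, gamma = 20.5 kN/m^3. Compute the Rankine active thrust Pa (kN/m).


Result: 51.6 kN/m

Derivation:
Compute active earth pressure coefficient:
Ka = tan^2(45 - phi/2) = tan^2(26.5) = 0.248584
Compute active force:
Pa = 0.5 * Ka * gamma * H^2
Pa = 0.5 * 0.248584 * 20.5 * 4.5^2
Pa = 51.6 kN/m


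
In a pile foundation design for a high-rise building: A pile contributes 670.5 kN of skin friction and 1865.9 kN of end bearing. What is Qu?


Result: 2536.4 kN

Derivation:
Using Qu = Qf + Qb
Qu = 670.5 + 1865.9
Qu = 2536.4 kN


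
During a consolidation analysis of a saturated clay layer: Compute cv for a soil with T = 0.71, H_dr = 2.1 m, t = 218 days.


Using cv = T * H_dr^2 / t
H_dr^2 = 2.1^2 = 4.41
cv = 0.71 * 4.41 / 218
cv = 0.01436 m^2/day


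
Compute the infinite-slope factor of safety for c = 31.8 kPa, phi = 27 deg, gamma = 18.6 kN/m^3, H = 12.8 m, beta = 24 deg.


Using Fs = c / (gamma*H*sin(beta)*cos(beta)) + tan(phi)/tan(beta)
Cohesion contribution = 31.8 / (18.6*12.8*sin(24)*cos(24))
Cohesion contribution = 0.359468
Friction contribution = tan(27)/tan(24) = 1.14441
Fs = 0.359468 + 1.14441
Fs = 1.504


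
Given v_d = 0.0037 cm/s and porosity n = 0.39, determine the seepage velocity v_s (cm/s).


Using v_s = v_d / n
v_s = 0.0037 / 0.39
v_s = 0.00949 cm/s


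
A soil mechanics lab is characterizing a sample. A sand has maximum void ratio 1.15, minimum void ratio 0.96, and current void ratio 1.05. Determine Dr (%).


Using Dr = (e_max - e) / (e_max - e_min) * 100
e_max - e = 1.15 - 1.05 = 0.1
e_max - e_min = 1.15 - 0.96 = 0.19
Dr = 0.1 / 0.19 * 100
Dr = 52.63 %


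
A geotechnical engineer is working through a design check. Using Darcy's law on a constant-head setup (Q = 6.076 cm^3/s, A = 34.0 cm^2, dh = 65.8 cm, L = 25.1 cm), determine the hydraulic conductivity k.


Compute hydraulic gradient:
i = dh / L = 65.8 / 25.1 = 2.62151
Then apply Darcy's law:
k = Q / (A * i)
k = 6.076 / (34.0 * 2.62151)
k = 6.076 / 89.1315
k = 0.068169 cm/s
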